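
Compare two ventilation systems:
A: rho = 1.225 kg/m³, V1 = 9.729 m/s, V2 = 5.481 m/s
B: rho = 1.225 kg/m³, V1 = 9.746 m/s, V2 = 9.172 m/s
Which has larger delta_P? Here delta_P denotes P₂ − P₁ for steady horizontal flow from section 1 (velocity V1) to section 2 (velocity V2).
delta_P(A) = 0.03957 kPa, delta_P(B) = 0.006651 kPa. Answer: A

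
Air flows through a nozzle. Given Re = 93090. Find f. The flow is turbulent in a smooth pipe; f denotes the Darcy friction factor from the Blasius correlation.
Formula: f = \frac{0.316}{Re^{0.25}}
f = 0.316/93090^0.25 = 0.01809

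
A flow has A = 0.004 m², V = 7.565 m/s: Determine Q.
Formula: Q = A V
Q = 0.004·7.565·1000 = 30.26 L/s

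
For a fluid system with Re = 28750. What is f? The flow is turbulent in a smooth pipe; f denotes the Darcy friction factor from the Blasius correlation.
Formula: f = \frac{0.316}{Re^{0.25}}
f = 0.316/28750^0.25 = 0.02427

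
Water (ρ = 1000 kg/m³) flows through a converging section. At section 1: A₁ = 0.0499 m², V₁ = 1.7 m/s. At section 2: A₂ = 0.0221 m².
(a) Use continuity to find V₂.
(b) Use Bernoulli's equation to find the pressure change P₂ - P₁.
(a) Continuity: A₁V₁=A₂V₂ -> V₂=A₁V₁/A₂=0.0499*1.7/0.0221=3.84 m/s
(b) Bernoulli: P₂-P₁=0.5*rho*(V₁^2-V₂^2)/1000=0.5*1000*(1.7^2-3.84^2)/1000=-5.928 kPa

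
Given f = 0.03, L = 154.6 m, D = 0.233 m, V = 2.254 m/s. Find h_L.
Formula: h_L = f \frac{L}{D} \frac{V^2}{2g}
h_L = 0.03·(154.6/0.233)·2.254²/(2·9.81) = 5.154 m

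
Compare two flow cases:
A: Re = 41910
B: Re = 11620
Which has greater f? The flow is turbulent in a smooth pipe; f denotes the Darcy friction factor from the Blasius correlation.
f(A) = 0.02209, f(B) = 0.03044. Answer: B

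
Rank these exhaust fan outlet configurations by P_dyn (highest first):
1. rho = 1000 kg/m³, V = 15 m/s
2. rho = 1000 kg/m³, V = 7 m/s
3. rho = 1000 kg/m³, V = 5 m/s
Case 1: P_dyn = 112.5 kPa
Case 2: P_dyn = 24.5 kPa
Case 3: P_dyn = 12.5 kPa
Ranking (highest first): 1, 2, 3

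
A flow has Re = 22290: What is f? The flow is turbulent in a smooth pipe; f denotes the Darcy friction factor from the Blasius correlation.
Formula: f = \frac{0.316}{Re^{0.25}}
f = 0.316/22290^0.25 = 0.02586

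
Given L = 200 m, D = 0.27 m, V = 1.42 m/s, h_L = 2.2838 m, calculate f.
Formula: h_L = f \frac{L}{D} \frac{V^2}{2g}
Substituting knowns: 2.2838 = f·(200/0.27)·1.42²/(2·9.81)
Solving for f: f = 2.2838·2·9.81/((200/0.27)·1.42²) = 0.03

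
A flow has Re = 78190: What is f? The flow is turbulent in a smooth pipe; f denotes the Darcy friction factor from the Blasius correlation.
Formula: f = \frac{0.316}{Re^{0.25}}
f = 0.316/78190^0.25 = 0.0189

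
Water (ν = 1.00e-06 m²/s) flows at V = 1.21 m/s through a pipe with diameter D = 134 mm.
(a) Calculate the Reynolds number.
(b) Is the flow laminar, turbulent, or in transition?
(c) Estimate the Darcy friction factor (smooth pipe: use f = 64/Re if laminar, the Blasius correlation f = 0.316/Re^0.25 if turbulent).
(a) Re = V·D/ν = 1.21·0.134/1.00e-06 = 162140
(b) Flow regime: turbulent (Re > 4000)
(c) Friction factor: f = 0.316/Re^0.25 = 0.316/162140^0.25 = 0.01575 (Blasius is strictly valid for Re ≲ 1e5; used here as the smooth-pipe estimate the problem specifies)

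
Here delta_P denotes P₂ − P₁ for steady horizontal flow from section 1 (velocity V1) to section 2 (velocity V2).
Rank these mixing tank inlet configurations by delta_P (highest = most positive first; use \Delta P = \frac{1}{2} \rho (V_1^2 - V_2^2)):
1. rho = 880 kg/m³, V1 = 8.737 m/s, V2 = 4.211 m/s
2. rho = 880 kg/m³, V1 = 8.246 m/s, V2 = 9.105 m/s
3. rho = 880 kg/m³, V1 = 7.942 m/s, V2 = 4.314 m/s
Case 1: delta_P = 25.79 kPa
Case 2: delta_P = -6.558 kPa
Case 3: delta_P = 19.56 kPa
Ranking (highest first): 1, 3, 2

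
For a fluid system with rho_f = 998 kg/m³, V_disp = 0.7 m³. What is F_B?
Formula: F_B = \rho_f g V_{disp}
F_B = 998·9.81·0.7 = 6853 N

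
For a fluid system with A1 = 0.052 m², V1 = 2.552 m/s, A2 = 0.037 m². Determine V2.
Formula: V_2 = \frac{A_1 V_1}{A_2}
V2 = 0.052·2.552/0.037 = 3.587 m/s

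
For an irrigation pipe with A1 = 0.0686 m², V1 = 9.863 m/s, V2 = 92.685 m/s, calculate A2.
Formula: V_2 = \frac{A_1 V_1}{A_2}
Substituting knowns: 92.685 = 0.0686·9.863/A2
Solving for A2: A2 = 0.0686·9.863/92.685 = 0.0073 m²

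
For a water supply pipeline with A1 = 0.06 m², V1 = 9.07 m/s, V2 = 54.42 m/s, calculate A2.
Formula: V_2 = \frac{A_1 V_1}{A_2}
Substituting knowns: 54.42 = 0.06·9.07/A2
Solving for A2: A2 = 0.06·9.07/54.42 = 0.01 m²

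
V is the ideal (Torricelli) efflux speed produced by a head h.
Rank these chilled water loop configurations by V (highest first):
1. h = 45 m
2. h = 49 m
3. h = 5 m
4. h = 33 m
Case 1: V = 29.71 m/s
Case 2: V = 31.01 m/s
Case 3: V = 9.905 m/s
Case 4: V = 25.45 m/s
Ranking (highest first): 2, 1, 4, 3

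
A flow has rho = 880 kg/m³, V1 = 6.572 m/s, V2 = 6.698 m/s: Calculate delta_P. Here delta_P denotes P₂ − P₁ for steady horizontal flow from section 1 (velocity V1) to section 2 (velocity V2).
Formula: \Delta P = \frac{1}{2} \rho (V_1^2 - V_2^2)
delta_P = 0.5·880·(6.572² − 6.698²)/1000 = -0.7357 kPa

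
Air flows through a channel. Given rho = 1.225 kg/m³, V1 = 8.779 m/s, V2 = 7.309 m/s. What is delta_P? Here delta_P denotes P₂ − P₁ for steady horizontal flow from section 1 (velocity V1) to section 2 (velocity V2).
Formula: \Delta P = \frac{1}{2} \rho (V_1^2 - V_2^2)
delta_P = 0.5·1.225·(8.779² − 7.309²)/1000 = 0.01449 kPa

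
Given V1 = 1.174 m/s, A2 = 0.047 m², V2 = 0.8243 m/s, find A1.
Formula: V_2 = \frac{A_1 V_1}{A_2}
Substituting knowns: 0.8243 = A1·1.174/0.047
Solving for A1: A1 = 0.8243·0.047/1.174 = 0.033 m²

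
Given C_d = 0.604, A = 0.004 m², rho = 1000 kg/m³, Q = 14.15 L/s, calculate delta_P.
Formula: Q = C_d A \sqrt{\frac{2 \Delta P}{\rho}}
Substituting knowns: 14.15 = 0.604·0.004·√(2·(delta_P·1000)/1000)·1000
Solving for delta_P: delta_P = ((14.15/1000)/(0.604·0.004))²·1000/2/1000 = 17.15 kPa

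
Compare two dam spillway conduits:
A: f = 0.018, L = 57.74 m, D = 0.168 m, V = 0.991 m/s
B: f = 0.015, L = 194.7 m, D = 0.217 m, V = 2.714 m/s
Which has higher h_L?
h_L(A) = 0.3097 m, h_L(B) = 5.053 m. Answer: B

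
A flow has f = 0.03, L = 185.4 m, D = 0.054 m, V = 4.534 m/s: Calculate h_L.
Formula: h_L = f \frac{L}{D} \frac{V^2}{2g}
h_L = 0.03·(185.4/0.054)·4.534²/(2·9.81) = 107.9 m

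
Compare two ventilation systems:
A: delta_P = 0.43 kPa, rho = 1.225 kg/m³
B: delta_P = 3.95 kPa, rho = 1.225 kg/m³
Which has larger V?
V(A) = 26.5 m/s, V(B) = 80.31 m/s. Answer: B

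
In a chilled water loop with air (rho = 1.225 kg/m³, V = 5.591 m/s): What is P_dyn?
Formula: P_{dyn} = \frac{1}{2} \rho V^2
P_dyn = 0.5·1.225·5.591²/1000 = 0.01915 kPa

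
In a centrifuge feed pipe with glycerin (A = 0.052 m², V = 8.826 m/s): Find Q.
Formula: Q = A V
Q = 0.052·8.826·1000 = 459 L/s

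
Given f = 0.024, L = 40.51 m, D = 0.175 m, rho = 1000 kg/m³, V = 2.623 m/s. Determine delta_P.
Formula: \Delta P = f \frac{L}{D} \frac{\rho V^2}{2}
delta_P = 0.024·(40.51/0.175)·0.5·1000·2.623²/1000 = 19.11 kPa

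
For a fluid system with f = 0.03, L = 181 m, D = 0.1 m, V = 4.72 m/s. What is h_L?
Formula: h_L = f \frac{L}{D} \frac{V^2}{2g}
h_L = 0.03·(181/0.1)·4.72²/(2·9.81) = 61.66 m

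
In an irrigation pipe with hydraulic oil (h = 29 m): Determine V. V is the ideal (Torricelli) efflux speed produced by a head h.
Formula: V = \sqrt{2 g h}
V = √(2·9.81·29) = 23.85 m/s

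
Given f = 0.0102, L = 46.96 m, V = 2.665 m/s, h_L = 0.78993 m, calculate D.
Formula: h_L = f \frac{L}{D} \frac{V^2}{2g}
Substituting knowns: 0.78993 = 0.0102·(46.96/D)·2.665²/(2·9.81)
Solving for D: D = 0.0102·46.96·2.665²/(2·9.81·0.78993) = 0.2195 m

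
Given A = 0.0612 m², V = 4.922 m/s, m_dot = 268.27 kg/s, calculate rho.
Formula: \dot{m} = \rho A V
Substituting knowns: 268.27 = rho·0.0612·4.922
Solving for rho: rho = 268.27/(0.0612·4.922) = 890.6 kg/m³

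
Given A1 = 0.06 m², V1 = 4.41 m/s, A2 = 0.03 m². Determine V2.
Formula: V_2 = \frac{A_1 V_1}{A_2}
V2 = 0.06·4.41/0.03 = 8.82 m/s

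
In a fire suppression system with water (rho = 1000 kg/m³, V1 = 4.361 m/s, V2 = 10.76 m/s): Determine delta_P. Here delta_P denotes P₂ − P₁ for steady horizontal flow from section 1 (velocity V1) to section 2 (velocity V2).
Formula: \Delta P = \frac{1}{2} \rho (V_1^2 - V_2^2)
delta_P = 0.5·1000·(4.361² − 10.76²)/1000 = -48.38 kPa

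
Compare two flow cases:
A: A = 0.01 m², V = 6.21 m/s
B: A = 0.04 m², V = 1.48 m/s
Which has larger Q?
Q(A) = 62.1 L/s, Q(B) = 59.2 L/s. Answer: A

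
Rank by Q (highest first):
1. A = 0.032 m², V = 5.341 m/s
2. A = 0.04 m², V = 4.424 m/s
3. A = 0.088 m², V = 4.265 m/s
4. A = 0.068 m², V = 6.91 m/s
Case 1: Q = 170.9 L/s
Case 2: Q = 177 L/s
Case 3: Q = 375.3 L/s
Case 4: Q = 469.9 L/s
Ranking (highest first): 4, 3, 2, 1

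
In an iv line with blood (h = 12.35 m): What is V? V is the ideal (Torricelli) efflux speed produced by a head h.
Formula: V = \sqrt{2 g h}
V = √(2·9.81·12.35) = 15.57 m/s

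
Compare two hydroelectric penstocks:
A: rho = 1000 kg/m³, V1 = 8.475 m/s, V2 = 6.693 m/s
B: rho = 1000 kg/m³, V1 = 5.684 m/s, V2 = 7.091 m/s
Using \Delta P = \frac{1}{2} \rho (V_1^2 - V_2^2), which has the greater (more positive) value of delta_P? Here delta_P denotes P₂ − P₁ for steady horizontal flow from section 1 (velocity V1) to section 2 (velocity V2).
delta_P(A) = 13.51 kPa, delta_P(B) = -8.987 kPa. Answer: A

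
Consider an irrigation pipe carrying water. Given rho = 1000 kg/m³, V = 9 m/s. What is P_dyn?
Formula: P_{dyn} = \frac{1}{2} \rho V^2
P_dyn = 0.5·1000·9²/1000 = 40.5 kPa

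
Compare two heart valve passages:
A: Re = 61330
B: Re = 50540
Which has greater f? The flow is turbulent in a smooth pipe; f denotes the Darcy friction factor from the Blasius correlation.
f(A) = 0.02008, f(B) = 0.02108. Answer: B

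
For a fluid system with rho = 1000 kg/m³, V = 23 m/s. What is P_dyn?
Formula: P_{dyn} = \frac{1}{2} \rho V^2
P_dyn = 0.5·1000·23²/1000 = 264.5 kPa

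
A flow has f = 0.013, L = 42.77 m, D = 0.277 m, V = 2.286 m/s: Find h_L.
Formula: h_L = f \frac{L}{D} \frac{V^2}{2g}
h_L = 0.013·(42.77/0.277)·2.286²/(2·9.81) = 0.5346 m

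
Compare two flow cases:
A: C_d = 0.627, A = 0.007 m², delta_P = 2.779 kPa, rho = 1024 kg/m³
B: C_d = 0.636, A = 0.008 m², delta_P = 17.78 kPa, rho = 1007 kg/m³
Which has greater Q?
Q(A) = 10.23 L/s, Q(B) = 30.24 L/s. Answer: B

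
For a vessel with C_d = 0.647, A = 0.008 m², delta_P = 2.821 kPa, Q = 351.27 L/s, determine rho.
Formula: Q = C_d A \sqrt{\frac{2 \Delta P}{\rho}}
Substituting knowns: 351.27 = 0.647·0.008·√(2·(2.821·1000)/rho)·1000
Solving for rho: rho = 2·(2.821·1000)/((351.27/1000)/(0.647·0.008))² = 1.225 kg/m³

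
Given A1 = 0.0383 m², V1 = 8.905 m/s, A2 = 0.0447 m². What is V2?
Formula: V_2 = \frac{A_1 V_1}{A_2}
V2 = 0.0383·8.905/0.0447 = 7.63 m/s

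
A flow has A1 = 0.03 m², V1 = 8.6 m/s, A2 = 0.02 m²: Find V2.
Formula: V_2 = \frac{A_1 V_1}{A_2}
V2 = 0.03·8.6/0.02 = 12.9 m/s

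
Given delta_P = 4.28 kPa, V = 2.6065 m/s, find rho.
Formula: V = \sqrt{\frac{2 \Delta P}{\rho}}
Substituting knowns: 2.6065 = √(2·(4.28·1000)/rho)
Solving for rho: rho = 2·(4.28·1000)/2.6065² = 1260 kg/m³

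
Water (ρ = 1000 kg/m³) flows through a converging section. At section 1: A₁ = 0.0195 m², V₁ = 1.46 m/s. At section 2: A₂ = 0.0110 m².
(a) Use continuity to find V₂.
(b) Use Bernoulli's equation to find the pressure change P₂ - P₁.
(a) Continuity: A₁V₁=A₂V₂ -> V₂=A₁V₁/A₂=0.0195*1.46/0.0110=2.59 m/s
(b) Bernoulli: P₂-P₁=0.5*rho*(V₁^2-V₂^2)/1000=0.5*1000*(1.46^2-2.59^2)/1000=-2.288 kPa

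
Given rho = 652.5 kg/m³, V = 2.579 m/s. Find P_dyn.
Formula: P_{dyn} = \frac{1}{2} \rho V^2
P_dyn = 0.5·652.5·2.579²/1000 = 2.17 kPa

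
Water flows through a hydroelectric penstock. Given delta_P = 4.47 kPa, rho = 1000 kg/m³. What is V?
Formula: V = \sqrt{\frac{2 \Delta P}{\rho}}
V = √(2·(4.47·1000)/1000) = 2.99 m/s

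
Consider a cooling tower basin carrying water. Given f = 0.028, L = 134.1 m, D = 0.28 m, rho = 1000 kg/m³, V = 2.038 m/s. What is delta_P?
Formula: \Delta P = f \frac{L}{D} \frac{\rho V^2}{2}
delta_P = 0.028·(134.1/0.28)·0.5·1000·2.038²/1000 = 27.85 kPa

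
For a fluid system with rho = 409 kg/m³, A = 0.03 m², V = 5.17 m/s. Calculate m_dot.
Formula: \dot{m} = \rho A V
m_dot = 409·0.03·5.17 = 63.44 kg/s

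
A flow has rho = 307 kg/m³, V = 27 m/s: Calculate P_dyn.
Formula: P_{dyn} = \frac{1}{2} \rho V^2
P_dyn = 0.5·307·27²/1000 = 111.9 kPa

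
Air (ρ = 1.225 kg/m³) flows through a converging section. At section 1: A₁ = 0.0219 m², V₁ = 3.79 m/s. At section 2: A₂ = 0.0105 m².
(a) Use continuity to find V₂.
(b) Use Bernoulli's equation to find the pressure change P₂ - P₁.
(a) Continuity: A₁V₁=A₂V₂ -> V₂=A₁V₁/A₂=0.0219*3.79/0.0105=7.90 m/s
(b) Bernoulli: P₂-P₁=0.5*rho*(V₁^2-V₂^2)/1000=0.5*1.225*(3.79^2-7.90^2)/1000=-0.02943 kPa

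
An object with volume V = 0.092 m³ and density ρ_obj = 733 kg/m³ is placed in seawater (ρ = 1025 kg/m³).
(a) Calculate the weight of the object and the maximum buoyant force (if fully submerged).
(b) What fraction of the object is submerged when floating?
(a) W=rho_obj*g*V=733*9.81*0.092=661.5 N; F_B(max)=rho*g*V=1025*9.81*0.092=925.1 N
(b) Floating fraction=rho_obj/rho=733/1025=0.715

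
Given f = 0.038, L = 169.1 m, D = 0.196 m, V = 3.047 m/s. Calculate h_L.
Formula: h_L = f \frac{L}{D} \frac{V^2}{2g}
h_L = 0.038·(169.1/0.196)·3.047²/(2·9.81) = 15.51 m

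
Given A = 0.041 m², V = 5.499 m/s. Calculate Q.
Formula: Q = A V
Q = 0.041·5.499·1000 = 225.5 L/s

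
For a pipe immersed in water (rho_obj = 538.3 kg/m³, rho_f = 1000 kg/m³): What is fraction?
Formula: f_{sub} = \frac{\rho_{obj}}{\rho_f}
fraction = 538.3/1000 = 0.5383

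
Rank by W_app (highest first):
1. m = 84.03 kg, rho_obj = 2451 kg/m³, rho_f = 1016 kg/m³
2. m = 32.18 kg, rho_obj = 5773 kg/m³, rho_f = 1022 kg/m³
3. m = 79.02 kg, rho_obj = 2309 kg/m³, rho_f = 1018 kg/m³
Case 1: W_app = 482.6 N
Case 2: W_app = 259.8 N
Case 3: W_app = 433.4 N
Ranking (highest first): 1, 3, 2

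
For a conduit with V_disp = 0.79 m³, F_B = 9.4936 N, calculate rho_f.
Formula: F_B = \rho_f g V_{disp}
Substituting knowns: 9.4936 = rho_f·9.81·0.79
Solving for rho_f: rho_f = 9.4936/(9.81·0.79) = 1.225 kg/m³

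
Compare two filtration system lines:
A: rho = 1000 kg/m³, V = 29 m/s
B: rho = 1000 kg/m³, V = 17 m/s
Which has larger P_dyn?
P_dyn(A) = 420.5 kPa, P_dyn(B) = 144.5 kPa. Answer: A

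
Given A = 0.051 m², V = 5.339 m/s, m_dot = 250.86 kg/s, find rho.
Formula: \dot{m} = \rho A V
Substituting knowns: 250.86 = rho·0.051·5.339
Solving for rho: rho = 250.86/(0.051·5.339) = 921.3 kg/m³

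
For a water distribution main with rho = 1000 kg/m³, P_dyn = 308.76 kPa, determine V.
Formula: P_{dyn} = \frac{1}{2} \rho V^2
Substituting knowns: 308.76 = 0.5·1000·V²/1000
Solving for V: V = √(2·(308.76·1000)/1000) = 24.85 m/s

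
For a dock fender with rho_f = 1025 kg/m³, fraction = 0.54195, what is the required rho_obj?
Formula: f_{sub} = \frac{\rho_{obj}}{\rho_f}
Substituting knowns: 0.54195 = rho_obj/1025
Solving for rho_obj: rho_obj = 0.54195·1025 = 555.5 kg/m³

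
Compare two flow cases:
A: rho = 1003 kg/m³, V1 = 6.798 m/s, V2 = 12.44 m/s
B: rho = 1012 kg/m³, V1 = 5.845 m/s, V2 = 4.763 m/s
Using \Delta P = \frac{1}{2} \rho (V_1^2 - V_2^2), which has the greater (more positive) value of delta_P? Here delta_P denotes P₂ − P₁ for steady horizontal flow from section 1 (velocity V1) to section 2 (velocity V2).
delta_P(A) = -54.43 kPa, delta_P(B) = 5.808 kPa. Answer: B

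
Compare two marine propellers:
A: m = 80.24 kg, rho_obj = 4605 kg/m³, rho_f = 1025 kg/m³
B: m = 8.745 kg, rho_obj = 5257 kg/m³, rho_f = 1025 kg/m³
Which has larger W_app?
W_app(A) = 611.9 N, W_app(B) = 69.06 N. Answer: A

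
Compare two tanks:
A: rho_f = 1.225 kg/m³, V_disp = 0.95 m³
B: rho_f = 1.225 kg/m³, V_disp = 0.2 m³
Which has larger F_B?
F_B(A) = 11.42 N, F_B(B) = 2.403 N. Answer: A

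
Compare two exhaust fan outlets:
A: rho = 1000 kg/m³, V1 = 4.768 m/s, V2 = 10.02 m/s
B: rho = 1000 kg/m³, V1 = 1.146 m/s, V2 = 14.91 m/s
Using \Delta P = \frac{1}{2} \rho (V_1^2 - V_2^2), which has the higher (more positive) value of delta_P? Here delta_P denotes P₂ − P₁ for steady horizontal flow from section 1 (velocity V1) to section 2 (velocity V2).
delta_P(A) = -38.83 kPa, delta_P(B) = -110.5 kPa. Answer: A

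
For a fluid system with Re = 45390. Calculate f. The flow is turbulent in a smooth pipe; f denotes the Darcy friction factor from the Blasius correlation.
Formula: f = \frac{0.316}{Re^{0.25}}
f = 0.316/45390^0.25 = 0.02165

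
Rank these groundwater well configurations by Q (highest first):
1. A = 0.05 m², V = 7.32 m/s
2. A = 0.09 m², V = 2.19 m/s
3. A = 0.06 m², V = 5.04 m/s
Case 1: Q = 366 L/s
Case 2: Q = 197.1 L/s
Case 3: Q = 302.4 L/s
Ranking (highest first): 1, 3, 2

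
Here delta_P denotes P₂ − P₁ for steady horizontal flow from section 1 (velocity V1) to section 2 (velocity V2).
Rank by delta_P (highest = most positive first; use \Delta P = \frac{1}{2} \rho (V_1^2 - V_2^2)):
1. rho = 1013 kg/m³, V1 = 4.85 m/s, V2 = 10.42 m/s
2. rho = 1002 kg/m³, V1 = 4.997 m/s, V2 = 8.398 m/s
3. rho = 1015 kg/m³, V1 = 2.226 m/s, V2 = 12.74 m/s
Case 1: delta_P = -43.08 kPa
Case 2: delta_P = -22.82 kPa
Case 3: delta_P = -79.86 kPa
Ranking (highest first): 2, 1, 3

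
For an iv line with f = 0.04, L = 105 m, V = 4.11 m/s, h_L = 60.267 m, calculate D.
Formula: h_L = f \frac{L}{D} \frac{V^2}{2g}
Substituting knowns: 60.267 = 0.04·(105/D)·4.11²/(2·9.81)
Solving for D: D = 0.04·105·4.11²/(2·9.81·60.267) = 0.06 m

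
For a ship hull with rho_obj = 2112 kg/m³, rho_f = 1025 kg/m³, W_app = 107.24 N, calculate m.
Formula: W_{app} = mg\left(1 - \frac{\rho_f}{\rho_{obj}}\right)
Substituting knowns: 107.24 = m·9.81·(1 − 1025/2112)
Solving for m: m = 107.24/(9.81·(1 − 1025/2112)) = 21.24 kg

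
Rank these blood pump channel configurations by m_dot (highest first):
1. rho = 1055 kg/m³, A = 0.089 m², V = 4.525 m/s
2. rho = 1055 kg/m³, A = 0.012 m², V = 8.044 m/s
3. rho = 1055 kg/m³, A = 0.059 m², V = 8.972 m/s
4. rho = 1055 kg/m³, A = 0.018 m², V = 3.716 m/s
Case 1: m_dot = 424.9 kg/s
Case 2: m_dot = 101.8 kg/s
Case 3: m_dot = 558.5 kg/s
Case 4: m_dot = 70.57 kg/s
Ranking (highest first): 3, 1, 2, 4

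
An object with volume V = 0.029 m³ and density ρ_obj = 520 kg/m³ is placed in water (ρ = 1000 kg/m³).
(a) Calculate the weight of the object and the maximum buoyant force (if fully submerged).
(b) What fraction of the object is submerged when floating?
(a) W=rho_obj*g*V=520*9.81*0.029=147.9 N; F_B(max)=rho*g*V=1000*9.81*0.029=284.5 N
(b) Floating fraction=rho_obj/rho=520/1000=0.520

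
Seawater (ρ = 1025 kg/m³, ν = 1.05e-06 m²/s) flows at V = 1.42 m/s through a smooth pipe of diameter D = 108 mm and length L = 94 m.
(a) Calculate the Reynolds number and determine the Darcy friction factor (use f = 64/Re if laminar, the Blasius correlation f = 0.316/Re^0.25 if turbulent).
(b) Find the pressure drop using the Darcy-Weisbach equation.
(a) Re = V·D/ν = 1.42·0.108/1.05e-06 = 146060 → turbulent (Re > 4000); f = 0.316/Re^0.25 = 0.316/146060^0.25 = 0.016164 (Blasius is strictly valid for Re ≲ 1e5; used here as the smooth-pipe estimate the problem specifies)
(b) Darcy-Weisbach: ΔP = f·(L/D)·½ρV²/1000 = 0.016164·(94/0.108)·½·1025·1.42²/1000 = 14.54 kPa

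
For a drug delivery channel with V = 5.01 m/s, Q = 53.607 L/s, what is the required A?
Formula: Q = A V
Substituting knowns: 53.607 = A·5.01·1000
Solving for A: A = (53.607/1000)/5.01 = 0.0107 m²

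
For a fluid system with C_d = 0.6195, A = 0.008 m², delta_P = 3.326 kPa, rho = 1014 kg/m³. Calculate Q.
Formula: Q = C_d A \sqrt{\frac{2 \Delta P}{\rho}}
Q = 0.6195·0.008·√(2·(3.326·1000)/1014)·1000 = 12.69 L/s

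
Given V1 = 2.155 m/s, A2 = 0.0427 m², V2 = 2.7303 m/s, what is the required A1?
Formula: V_2 = \frac{A_1 V_1}{A_2}
Substituting knowns: 2.7303 = A1·2.155/0.0427
Solving for A1: A1 = 2.7303·0.0427/2.155 = 0.0541 m²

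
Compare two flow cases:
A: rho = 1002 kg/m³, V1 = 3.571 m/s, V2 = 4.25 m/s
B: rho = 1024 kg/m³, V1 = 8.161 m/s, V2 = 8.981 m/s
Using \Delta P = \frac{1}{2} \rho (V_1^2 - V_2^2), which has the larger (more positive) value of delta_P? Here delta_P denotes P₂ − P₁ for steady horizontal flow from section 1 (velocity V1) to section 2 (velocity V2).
delta_P(A) = -2.661 kPa, delta_P(B) = -7.197 kPa. Answer: A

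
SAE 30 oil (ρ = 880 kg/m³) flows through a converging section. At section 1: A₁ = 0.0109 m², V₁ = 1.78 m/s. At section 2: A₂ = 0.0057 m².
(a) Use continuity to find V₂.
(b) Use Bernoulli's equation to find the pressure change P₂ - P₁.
(a) Continuity: A₁V₁=A₂V₂ -> V₂=A₁V₁/A₂=0.0109*1.78/0.0057=3.40 m/s
(b) Bernoulli: P₂-P₁=0.5*rho*(V₁^2-V₂^2)/1000=0.5*880*(1.78^2-3.40^2)/1000=-3.692 kPa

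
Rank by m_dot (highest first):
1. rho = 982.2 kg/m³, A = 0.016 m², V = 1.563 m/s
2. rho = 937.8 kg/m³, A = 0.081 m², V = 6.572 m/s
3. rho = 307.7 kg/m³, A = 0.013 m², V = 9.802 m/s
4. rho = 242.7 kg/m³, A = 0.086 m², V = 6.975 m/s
Case 1: m_dot = 24.56 kg/s
Case 2: m_dot = 499.2 kg/s
Case 3: m_dot = 39.21 kg/s
Case 4: m_dot = 145.6 kg/s
Ranking (highest first): 2, 4, 3, 1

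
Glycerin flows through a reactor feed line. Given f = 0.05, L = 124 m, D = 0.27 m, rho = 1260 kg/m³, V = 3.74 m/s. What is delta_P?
Formula: \Delta P = f \frac{L}{D} \frac{\rho V^2}{2}
delta_P = 0.05·(124/0.27)·0.5·1260·3.74²/1000 = 202.4 kPa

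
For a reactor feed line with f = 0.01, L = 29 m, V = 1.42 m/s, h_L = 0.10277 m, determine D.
Formula: h_L = f \frac{L}{D} \frac{V^2}{2g}
Substituting knowns: 0.10277 = 0.01·(29/D)·1.42²/(2·9.81)
Solving for D: D = 0.01·29·1.42²/(2·9.81·0.10277) = 0.29 m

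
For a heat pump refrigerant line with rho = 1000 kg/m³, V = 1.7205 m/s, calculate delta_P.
Formula: V = \sqrt{\frac{2 \Delta P}{\rho}}
Substituting knowns: 1.7205 = √(2·(delta_P·1000)/1000)
Solving for delta_P: delta_P = 1.7205²·1000/2/1000 = 1.48 kPa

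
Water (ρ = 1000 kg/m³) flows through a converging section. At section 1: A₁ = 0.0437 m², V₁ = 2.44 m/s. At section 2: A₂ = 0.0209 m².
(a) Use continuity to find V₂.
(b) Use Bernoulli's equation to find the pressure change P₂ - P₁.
(a) Continuity: A₁V₁=A₂V₂ -> V₂=A₁V₁/A₂=0.0437*2.44/0.0209=5.10 m/s
(b) Bernoulli: P₂-P₁=0.5*rho*(V₁^2-V₂^2)/1000=0.5*1000*(2.44^2-5.10^2)/1000=-10.03 kPa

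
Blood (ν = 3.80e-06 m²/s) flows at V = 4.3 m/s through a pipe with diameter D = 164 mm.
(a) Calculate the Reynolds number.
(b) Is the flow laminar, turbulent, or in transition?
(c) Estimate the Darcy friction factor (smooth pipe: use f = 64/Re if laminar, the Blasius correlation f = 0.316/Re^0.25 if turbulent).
(a) Re = V·D/ν = 4.3·0.164/3.80e-06 = 185580
(b) Flow regime: turbulent (Re > 4000)
(c) Friction factor: f = 0.316/Re^0.25 = 0.316/185580^0.25 = 0.01522 (Blasius is strictly valid for Re ≲ 1e5; used here as the smooth-pipe estimate the problem specifies)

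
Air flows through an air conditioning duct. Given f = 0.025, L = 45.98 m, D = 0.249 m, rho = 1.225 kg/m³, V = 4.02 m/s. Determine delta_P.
Formula: \Delta P = f \frac{L}{D} \frac{\rho V^2}{2}
delta_P = 0.025·(45.98/0.249)·0.5·1.225·4.02²/1000 = 0.04569 kPa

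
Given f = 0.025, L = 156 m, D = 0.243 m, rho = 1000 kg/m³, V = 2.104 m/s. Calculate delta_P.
Formula: \Delta P = f \frac{L}{D} \frac{\rho V^2}{2}
delta_P = 0.025·(156/0.243)·0.5·1000·2.104²/1000 = 35.52 kPa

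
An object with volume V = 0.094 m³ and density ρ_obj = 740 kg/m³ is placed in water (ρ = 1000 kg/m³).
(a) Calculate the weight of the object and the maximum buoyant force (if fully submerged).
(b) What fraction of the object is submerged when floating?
(a) W=rho_obj*g*V=740*9.81*0.094=682.4 N; F_B(max)=rho*g*V=1000*9.81*0.094=922.1 N
(b) Floating fraction=rho_obj/rho=740/1000=0.740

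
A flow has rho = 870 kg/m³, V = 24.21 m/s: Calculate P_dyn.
Formula: P_{dyn} = \frac{1}{2} \rho V^2
P_dyn = 0.5·870·24.21²/1000 = 255 kPa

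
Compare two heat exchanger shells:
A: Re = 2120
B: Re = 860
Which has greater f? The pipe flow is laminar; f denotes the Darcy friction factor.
f(A) = 0.03019, f(B) = 0.07442. Answer: B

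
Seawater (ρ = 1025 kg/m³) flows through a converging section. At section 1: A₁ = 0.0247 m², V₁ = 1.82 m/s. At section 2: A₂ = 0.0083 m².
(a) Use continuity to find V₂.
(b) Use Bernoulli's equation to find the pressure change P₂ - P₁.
(a) Continuity: A₁V₁=A₂V₂ -> V₂=A₁V₁/A₂=0.0247*1.82/0.0083=5.42 m/s
(b) Bernoulli: P₂-P₁=0.5*rho*(V₁^2-V₂^2)/1000=0.5*1025*(1.82^2-5.42^2)/1000=-13.36 kPa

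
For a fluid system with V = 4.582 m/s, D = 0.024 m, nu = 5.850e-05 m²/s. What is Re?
Formula: Re = \frac{V D}{\nu}
Re = 4.582·0.024/5.850e-05 = 1880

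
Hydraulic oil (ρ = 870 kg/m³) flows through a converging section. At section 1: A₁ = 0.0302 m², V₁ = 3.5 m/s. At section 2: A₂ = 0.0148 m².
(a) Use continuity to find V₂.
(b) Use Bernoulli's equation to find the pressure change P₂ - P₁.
(a) Continuity: A₁V₁=A₂V₂ -> V₂=A₁V₁/A₂=0.0302*3.5/0.0148=7.14 m/s
(b) Bernoulli: P₂-P₁=0.5*rho*(V₁^2-V₂^2)/1000=0.5*870*(3.5^2-7.14^2)/1000=-16.85 kPa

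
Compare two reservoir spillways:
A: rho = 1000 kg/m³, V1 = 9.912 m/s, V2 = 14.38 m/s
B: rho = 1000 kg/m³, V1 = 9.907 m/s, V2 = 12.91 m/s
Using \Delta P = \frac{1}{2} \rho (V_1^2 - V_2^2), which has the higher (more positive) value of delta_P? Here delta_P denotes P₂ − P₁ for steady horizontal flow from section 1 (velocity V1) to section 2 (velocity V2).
delta_P(A) = -54.27 kPa, delta_P(B) = -34.26 kPa. Answer: B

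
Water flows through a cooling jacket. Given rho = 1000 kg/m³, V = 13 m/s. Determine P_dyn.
Formula: P_{dyn} = \frac{1}{2} \rho V^2
P_dyn = 0.5·1000·13²/1000 = 84.5 kPa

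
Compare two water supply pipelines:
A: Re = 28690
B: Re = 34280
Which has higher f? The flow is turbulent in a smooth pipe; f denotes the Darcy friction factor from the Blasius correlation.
f(A) = 0.02428, f(B) = 0.02322. Answer: A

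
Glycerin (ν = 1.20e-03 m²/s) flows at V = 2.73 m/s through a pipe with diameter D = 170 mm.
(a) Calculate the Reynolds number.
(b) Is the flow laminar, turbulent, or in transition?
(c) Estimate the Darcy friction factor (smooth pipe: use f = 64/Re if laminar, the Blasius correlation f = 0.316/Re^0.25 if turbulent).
(a) Re = V·D/ν = 2.73·0.17/1.20e-03 = 386.75
(b) Flow regime: laminar (Re < 2300)
(c) Friction factor: f = 64/Re = 64/386.75 = 0.1655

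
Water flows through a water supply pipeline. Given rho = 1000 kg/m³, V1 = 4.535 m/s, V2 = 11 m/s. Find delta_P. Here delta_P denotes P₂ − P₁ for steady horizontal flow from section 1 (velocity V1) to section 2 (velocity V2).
Formula: \Delta P = \frac{1}{2} \rho (V_1^2 - V_2^2)
delta_P = 0.5·1000·(4.535² − 11²)/1000 = -50.22 kPa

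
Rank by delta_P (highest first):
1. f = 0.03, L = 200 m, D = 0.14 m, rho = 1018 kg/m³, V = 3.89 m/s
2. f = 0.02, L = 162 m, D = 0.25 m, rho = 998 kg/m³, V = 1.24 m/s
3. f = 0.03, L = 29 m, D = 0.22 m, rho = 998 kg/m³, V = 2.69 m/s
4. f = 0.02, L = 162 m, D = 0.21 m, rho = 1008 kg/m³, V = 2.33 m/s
Case 1: delta_P = 330.1 kPa
Case 2: delta_P = 9.944 kPa
Case 3: delta_P = 14.28 kPa
Case 4: delta_P = 42.22 kPa
Ranking (highest first): 1, 4, 3, 2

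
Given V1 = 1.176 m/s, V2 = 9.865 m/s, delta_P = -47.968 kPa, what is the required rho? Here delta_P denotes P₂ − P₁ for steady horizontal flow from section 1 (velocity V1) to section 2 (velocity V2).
Formula: \Delta P = \frac{1}{2} \rho (V_1^2 - V_2^2)
Substituting knowns: -47.968 = 0.5·rho·(1.176² − 9.865²)/1000
Solving for rho: rho = 2·(-47.968·1000)/(1.176² − 9.865²) = 1000 kg/m³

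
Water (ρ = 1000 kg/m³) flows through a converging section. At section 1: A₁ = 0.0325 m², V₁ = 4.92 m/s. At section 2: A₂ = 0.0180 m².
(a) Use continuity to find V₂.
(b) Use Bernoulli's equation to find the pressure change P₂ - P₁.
(a) Continuity: A₁V₁=A₂V₂ -> V₂=A₁V₁/A₂=0.0325*4.92/0.0180=8.88 m/s
(b) Bernoulli: P₂-P₁=0.5*rho*(V₁^2-V₂^2)/1000=0.5*1000*(4.92^2-8.88^2)/1000=-27.32 kPa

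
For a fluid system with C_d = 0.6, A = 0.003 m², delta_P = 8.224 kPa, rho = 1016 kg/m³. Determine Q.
Formula: Q = C_d A \sqrt{\frac{2 \Delta P}{\rho}}
Q = 0.6·0.003·√(2·(8.224·1000)/1016)·1000 = 7.242 L/s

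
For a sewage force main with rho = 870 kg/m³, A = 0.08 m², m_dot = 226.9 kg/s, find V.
Formula: \dot{m} = \rho A V
Substituting knowns: 226.9 = 870·0.08·V
Solving for V: V = 226.9/(870·0.08) = 3.26 m/s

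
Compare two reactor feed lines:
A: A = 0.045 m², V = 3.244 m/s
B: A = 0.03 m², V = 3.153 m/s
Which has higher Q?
Q(A) = 146 L/s, Q(B) = 94.59 L/s. Answer: A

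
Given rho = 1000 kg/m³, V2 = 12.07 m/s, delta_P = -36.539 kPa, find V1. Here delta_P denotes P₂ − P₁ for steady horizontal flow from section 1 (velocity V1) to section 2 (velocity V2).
Formula: \Delta P = \frac{1}{2} \rho (V_1^2 - V_2^2)
Substituting knowns: -36.539 = 0.5·1000·(V1² − 12.07²)/1000
Solving for V1: V1 = √(12.07² + 2·(-36.539·1000)/1000) = 8.521 m/s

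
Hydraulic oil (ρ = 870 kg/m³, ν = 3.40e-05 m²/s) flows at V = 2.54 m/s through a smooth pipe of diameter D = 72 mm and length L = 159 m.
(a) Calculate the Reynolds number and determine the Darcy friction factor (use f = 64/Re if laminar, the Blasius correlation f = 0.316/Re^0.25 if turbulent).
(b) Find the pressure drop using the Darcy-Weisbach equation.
(a) Re = V·D/ν = 2.54·0.072/3.40e-05 = 5378.8 → turbulent (Re > 4000); f = 0.316/Re^0.25 = 0.316/5378.8^0.25 = 0.036899
(b) Darcy-Weisbach: ΔP = f·(L/D)·½ρV²/1000 = 0.036899·(159/0.072)·½·870·2.54²/1000 = 228.7 kPa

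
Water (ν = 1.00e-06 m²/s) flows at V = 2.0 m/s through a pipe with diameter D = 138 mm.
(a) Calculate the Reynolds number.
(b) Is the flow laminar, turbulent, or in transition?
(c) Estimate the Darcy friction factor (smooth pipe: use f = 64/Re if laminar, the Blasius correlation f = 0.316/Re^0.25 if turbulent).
(a) Re = V·D/ν = 2.0·0.138/1.00e-06 = 276000
(b) Flow regime: turbulent (Re > 4000)
(c) Friction factor: f = 0.316/Re^0.25 = 0.316/276000^0.25 = 0.01379 (Blasius is strictly valid for Re ≲ 1e5; used here as the smooth-pipe estimate the problem specifies)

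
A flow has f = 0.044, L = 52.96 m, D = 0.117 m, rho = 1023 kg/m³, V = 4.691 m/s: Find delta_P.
Formula: \Delta P = f \frac{L}{D} \frac{\rho V^2}{2}
delta_P = 0.044·(52.96/0.117)·0.5·1023·4.691²/1000 = 224.2 kPa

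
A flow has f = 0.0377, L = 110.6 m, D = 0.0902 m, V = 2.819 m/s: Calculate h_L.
Formula: h_L = f \frac{L}{D} \frac{V^2}{2g}
h_L = 0.0377·(110.6/0.0902)·2.819²/(2·9.81) = 18.72 m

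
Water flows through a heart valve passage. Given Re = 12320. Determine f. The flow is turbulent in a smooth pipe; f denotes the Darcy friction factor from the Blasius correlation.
Formula: f = \frac{0.316}{Re^{0.25}}
f = 0.316/12320^0.25 = 0.02999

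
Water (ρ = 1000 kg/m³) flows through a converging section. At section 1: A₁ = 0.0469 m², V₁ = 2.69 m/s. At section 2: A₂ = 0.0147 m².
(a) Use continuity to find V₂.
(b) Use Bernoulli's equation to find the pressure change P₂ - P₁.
(a) Continuity: A₁V₁=A₂V₂ -> V₂=A₁V₁/A₂=0.0469*2.69/0.0147=8.58 m/s
(b) Bernoulli: P₂-P₁=0.5*rho*(V₁^2-V₂^2)/1000=0.5*1000*(2.69^2-8.58^2)/1000=-33.19 kPa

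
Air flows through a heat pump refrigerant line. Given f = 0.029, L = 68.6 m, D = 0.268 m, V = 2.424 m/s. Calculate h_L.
Formula: h_L = f \frac{L}{D} \frac{V^2}{2g}
h_L = 0.029·(68.6/0.268)·2.424²/(2·9.81) = 2.223 m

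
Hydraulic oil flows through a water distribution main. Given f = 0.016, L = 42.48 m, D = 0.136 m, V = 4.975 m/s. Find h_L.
Formula: h_L = f \frac{L}{D} \frac{V^2}{2g}
h_L = 0.016·(42.48/0.136)·4.975²/(2·9.81) = 6.305 m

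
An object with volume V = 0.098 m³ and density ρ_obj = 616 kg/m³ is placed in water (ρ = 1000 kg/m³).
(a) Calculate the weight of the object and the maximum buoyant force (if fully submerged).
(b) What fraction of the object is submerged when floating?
(a) W=rho_obj*g*V=616*9.81*0.098=592.2 N; F_B(max)=rho*g*V=1000*9.81*0.098=961.4 N
(b) Floating fraction=rho_obj/rho=616/1000=0.616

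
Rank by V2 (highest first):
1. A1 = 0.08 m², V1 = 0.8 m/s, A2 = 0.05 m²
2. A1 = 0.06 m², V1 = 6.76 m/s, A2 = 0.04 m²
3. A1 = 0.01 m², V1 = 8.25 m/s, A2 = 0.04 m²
Case 1: V2 = 1.28 m/s
Case 2: V2 = 10.14 m/s
Case 3: V2 = 2.062 m/s
Ranking (highest first): 2, 3, 1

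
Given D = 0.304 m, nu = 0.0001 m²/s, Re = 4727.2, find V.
Formula: Re = \frac{V D}{\nu}
Substituting knowns: 4727.2 = V·0.304/0.0001
Solving for V: V = 4727.2·0.0001/0.304 = 1.555 m/s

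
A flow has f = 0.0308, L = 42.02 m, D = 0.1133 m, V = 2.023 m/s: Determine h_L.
Formula: h_L = f \frac{L}{D} \frac{V^2}{2g}
h_L = 0.0308·(42.02/0.1133)·2.023²/(2·9.81) = 2.383 m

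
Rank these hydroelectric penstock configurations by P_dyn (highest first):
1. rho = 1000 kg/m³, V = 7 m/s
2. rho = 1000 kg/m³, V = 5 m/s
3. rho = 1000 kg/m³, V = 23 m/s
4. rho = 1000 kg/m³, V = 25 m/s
Case 1: P_dyn = 24.5 kPa
Case 2: P_dyn = 12.5 kPa
Case 3: P_dyn = 264.5 kPa
Case 4: P_dyn = 312.5 kPa
Ranking (highest first): 4, 3, 1, 2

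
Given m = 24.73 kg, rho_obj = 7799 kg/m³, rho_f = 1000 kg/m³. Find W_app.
Formula: W_{app} = mg\left(1 - \frac{\rho_f}{\rho_{obj}}\right)
W_app = 24.73·9.81·(1 − 1000/7799) = 211.5 N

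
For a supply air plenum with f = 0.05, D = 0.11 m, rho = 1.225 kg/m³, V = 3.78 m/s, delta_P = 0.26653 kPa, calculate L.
Formula: \Delta P = f \frac{L}{D} \frac{\rho V^2}{2}
Substituting knowns: 0.26653 = 0.05·(L/0.11)·0.5·1.225·3.78²/1000
Solving for L: L = (0.26653·1000)·0.11/(0.05·0.5·1.225·3.78²) = 67 m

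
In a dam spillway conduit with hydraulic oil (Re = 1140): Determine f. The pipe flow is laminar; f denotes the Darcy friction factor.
Formula: f = \frac{64}{Re}
f = 64/1140 = 0.05614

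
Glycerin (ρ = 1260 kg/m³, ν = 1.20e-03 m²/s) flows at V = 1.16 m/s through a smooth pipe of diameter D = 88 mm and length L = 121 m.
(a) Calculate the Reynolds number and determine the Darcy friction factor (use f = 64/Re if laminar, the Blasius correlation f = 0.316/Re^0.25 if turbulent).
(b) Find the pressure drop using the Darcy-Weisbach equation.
(a) Re = V·D/ν = 1.16·0.088/1.20e-03 = 85.067 → laminar (Re < 2300); f = 64/Re = 64/85.067 = 0.75235
(b) Darcy-Weisbach: ΔP = f·(L/D)·½ρV²/1000 = 0.75235·(121/0.088)·½·1260·1.16²/1000 = 877 kPa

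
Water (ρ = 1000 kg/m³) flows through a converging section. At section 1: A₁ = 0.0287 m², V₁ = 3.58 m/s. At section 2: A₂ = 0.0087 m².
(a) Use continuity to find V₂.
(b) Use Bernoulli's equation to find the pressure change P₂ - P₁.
(a) Continuity: A₁V₁=A₂V₂ -> V₂=A₁V₁/A₂=0.0287*3.58/0.0087=11.81 m/s
(b) Bernoulli: P₂-P₁=0.5*rho*(V₁^2-V₂^2)/1000=0.5*1000*(3.58^2-11.81^2)/1000=-63.33 kPa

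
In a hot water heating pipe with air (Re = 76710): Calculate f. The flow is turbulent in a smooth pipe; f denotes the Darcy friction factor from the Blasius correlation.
Formula: f = \frac{0.316}{Re^{0.25}}
f = 0.316/76710^0.25 = 0.01899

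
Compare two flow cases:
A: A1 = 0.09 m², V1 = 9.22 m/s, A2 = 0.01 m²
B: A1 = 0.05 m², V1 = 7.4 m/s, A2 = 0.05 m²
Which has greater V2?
V2(A) = 82.98 m/s, V2(B) = 7.4 m/s. Answer: A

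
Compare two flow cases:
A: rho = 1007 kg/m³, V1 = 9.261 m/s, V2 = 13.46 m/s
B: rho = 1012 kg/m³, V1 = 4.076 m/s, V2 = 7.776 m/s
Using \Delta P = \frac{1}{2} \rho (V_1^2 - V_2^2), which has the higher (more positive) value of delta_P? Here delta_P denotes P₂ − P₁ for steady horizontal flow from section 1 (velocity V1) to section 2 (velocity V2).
delta_P(A) = -48.04 kPa, delta_P(B) = -22.19 kPa. Answer: B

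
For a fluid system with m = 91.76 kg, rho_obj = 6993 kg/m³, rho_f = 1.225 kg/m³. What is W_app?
Formula: W_{app} = mg\left(1 - \frac{\rho_f}{\rho_{obj}}\right)
W_app = 91.76·9.81·(1 − 1.225/6993) = 900 N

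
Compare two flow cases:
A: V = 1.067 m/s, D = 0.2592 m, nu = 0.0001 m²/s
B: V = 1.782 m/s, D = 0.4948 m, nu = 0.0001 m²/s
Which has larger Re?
Re(A) = 2766, Re(B) = 8817. Answer: B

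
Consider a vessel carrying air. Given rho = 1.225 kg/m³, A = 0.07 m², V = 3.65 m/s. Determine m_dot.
Formula: \dot{m} = \rho A V
m_dot = 1.225·0.07·3.65 = 0.313 kg/s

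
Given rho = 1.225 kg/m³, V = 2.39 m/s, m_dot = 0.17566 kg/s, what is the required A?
Formula: \dot{m} = \rho A V
Substituting knowns: 0.17566 = 1.225·A·2.39
Solving for A: A = 0.17566/(1.225·2.39) = 0.06 m²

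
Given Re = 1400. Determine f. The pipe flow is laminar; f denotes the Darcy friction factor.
Formula: f = \frac{64}{Re}
f = 64/1400 = 0.04571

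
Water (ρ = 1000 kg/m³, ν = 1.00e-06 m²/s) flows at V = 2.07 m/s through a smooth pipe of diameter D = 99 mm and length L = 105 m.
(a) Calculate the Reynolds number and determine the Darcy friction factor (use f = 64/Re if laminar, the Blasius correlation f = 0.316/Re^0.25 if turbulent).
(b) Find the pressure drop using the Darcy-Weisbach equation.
(a) Re = V·D/ν = 2.07·0.099/1.00e-06 = 204930 → turbulent (Re > 4000); f = 0.316/Re^0.25 = 0.316/204930^0.25 = 0.014852 (Blasius is strictly valid for Re ≲ 1e5; used here as the smooth-pipe estimate the problem specifies)
(b) Darcy-Weisbach: ΔP = f·(L/D)·½ρV²/1000 = 0.014852·(105/0.099)·½·1000·2.07²/1000 = 33.75 kPa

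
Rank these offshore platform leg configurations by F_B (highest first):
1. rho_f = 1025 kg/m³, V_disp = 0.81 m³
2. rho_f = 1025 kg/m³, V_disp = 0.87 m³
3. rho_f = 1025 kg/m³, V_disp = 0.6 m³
Case 1: F_B = 8145 N
Case 2: F_B = 8748 N
Case 3: F_B = 6033 N
Ranking (highest first): 2, 1, 3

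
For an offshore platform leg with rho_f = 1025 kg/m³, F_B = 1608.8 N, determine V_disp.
Formula: F_B = \rho_f g V_{disp}
Substituting knowns: 1608.8 = 1025·9.81·V_disp
Solving for V_disp: V_disp = 1608.8/(1025·9.81) = 0.16 m³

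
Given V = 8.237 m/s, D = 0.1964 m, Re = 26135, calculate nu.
Formula: Re = \frac{V D}{\nu}
Substituting knowns: 26135 = 8.237·0.1964/nu
Solving for nu: nu = 8.237·0.1964/26135 = 6.190e-05 m²/s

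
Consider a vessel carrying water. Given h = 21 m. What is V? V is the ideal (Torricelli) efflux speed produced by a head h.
Formula: V = \sqrt{2 g h}
V = √(2·9.81·21) = 20.3 m/s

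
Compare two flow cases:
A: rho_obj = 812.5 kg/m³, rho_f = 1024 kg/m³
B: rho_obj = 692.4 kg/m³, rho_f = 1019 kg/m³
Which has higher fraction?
fraction(A) = 0.7935, fraction(B) = 0.6795. Answer: A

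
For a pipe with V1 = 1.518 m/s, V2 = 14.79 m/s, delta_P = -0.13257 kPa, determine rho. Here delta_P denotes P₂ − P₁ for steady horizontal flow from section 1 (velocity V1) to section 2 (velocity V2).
Formula: \Delta P = \frac{1}{2} \rho (V_1^2 - V_2^2)
Substituting knowns: -0.13257 = 0.5·rho·(1.518² − 14.79²)/1000
Solving for rho: rho = 2·(-0.13257·1000)/(1.518² − 14.79²) = 1.225 kg/m³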